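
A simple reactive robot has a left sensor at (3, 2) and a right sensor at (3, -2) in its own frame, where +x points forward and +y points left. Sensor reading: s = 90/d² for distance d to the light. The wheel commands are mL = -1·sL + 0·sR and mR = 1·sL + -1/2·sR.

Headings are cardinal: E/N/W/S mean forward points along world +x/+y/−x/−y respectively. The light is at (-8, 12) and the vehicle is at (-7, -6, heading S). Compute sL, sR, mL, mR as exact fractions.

1/5 45/221 -1/5 217/2210

left sensor world pos  = (-5, -9); dL² = 450
right sensor world pos = (-9, -9); dR² = 442
sL = 90/450 = 1/5
sR = 90/442 = 45/221
mL = -1·sL + 0·sR = -1/5
mR = 1·sL + -1/2·sR = 217/2210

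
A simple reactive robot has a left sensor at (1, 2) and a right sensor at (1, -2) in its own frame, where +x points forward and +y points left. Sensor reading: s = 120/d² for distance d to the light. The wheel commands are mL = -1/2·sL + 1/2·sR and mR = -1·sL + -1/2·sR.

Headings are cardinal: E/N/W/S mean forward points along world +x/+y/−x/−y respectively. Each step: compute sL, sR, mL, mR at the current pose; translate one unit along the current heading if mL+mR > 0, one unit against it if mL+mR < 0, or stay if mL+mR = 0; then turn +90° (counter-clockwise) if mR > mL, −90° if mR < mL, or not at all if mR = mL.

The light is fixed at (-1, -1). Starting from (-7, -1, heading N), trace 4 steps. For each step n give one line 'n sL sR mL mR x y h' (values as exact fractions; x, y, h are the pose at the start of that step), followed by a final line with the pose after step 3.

n=0: pose=(-7,-1,N); sL=24/13, sR=120/17; mL=576/221, mR=-1188/221; mL+mR=-36/13 → advance -1; mR−mL=-1764/221 → turn -1·90°
n=1: pose=(-7,-2,E); sL=60/13, sR=60/17; mL=-120/221, mR=-1410/221; mL+mR=-90/13 → advance -1; mR−mL=-1290/221 → turn -1·90°
n=2: pose=(-8,-2,S); sL=120/29, sR=24/17; mL=-672/493, mR=-2388/493; mL+mR=-180/29 → advance -1; mR−mL=-1716/493 → turn -1·90°
n=3: pose=(-8,-1,W); sL=30/17, sR=30/17; mL=0, mR=-45/17; mL+mR=-45/17 → advance -1; mR−mL=-45/17 → turn -1·90°

0 24/13 120/17 576/221 -1188/221 -7 -1 N
1 60/13 60/17 -120/221 -1410/221 -7 -2 E
2 120/29 24/17 -672/493 -2388/493 -8 -2 S
3 30/17 30/17 0 -45/17 -8 -1 W
final -7 -1 N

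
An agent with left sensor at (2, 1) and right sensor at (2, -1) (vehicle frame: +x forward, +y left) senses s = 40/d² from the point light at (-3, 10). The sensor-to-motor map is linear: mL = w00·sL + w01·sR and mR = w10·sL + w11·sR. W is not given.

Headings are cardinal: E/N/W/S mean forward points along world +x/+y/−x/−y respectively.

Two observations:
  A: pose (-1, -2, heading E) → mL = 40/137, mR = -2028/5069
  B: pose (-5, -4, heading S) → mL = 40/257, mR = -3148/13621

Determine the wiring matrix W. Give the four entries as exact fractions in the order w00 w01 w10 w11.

1 0 -1 -1/2

obs A: pose=(-1,-2,E) → sL=40/137, sR=8/37, mL=40/137, mR=-2028/5069
obs B: pose=(-5,-4,S) → sL=40/257, sR=8/53, mL=40/257, mR=-3148/13621
sensor matrix S = [[40/137, 8/37], [40/257, 8/53]]; det S = 719360/69044849
solve [mL_A; mL_B] = S·[w00; w01] and [mR_A; mR_B] = S·[w10; w11]:
  w00 = 1, w01 = 0, w10 = -1, w11 = -1/2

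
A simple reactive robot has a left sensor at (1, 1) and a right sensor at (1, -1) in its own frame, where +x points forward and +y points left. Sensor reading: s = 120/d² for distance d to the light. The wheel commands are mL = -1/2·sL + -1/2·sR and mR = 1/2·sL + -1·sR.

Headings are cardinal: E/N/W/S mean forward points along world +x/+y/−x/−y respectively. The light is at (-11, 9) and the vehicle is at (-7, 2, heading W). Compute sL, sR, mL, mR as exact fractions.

120/73 8/3 -472/219 -404/219

left sensor world pos  = (-8, 1); dL² = 73
right sensor world pos = (-8, 3); dR² = 45
sL = 120/73 = 120/73
sR = 120/45 = 8/3
mL = -1/2·sL + -1/2·sR = -472/219
mR = 1/2·sL + -1·sR = -404/219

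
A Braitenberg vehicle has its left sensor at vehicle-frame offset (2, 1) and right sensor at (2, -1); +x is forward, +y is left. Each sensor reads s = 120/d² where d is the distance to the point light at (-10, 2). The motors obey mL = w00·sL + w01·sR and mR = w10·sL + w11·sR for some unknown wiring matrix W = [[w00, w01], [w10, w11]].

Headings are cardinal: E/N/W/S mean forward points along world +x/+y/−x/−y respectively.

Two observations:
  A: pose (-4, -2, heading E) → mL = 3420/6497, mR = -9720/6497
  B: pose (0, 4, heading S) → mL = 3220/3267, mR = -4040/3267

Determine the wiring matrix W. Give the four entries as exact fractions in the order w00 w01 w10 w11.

obs A: pose=(-4,-2,E) → sL=120/73, sR=120/89, mL=3420/6497, mR=-9720/6497
obs B: pose=(0,4,S) → sL=120/121, sR=40/27, mL=3220/3267, mR=-4040/3267
sensor matrix S = [[120/73, 120/89], [120/121, 40/27]]; det S = 7769600/7075233
solve [mL_A; mL_B] = S·[w00; w01] and [mR_A; mR_B] = S·[w10; w11]:
  w00 = -1/2, w01 = 1, w10 = -1/2, w11 = -1/2

-1/2 1 -1/2 -1/2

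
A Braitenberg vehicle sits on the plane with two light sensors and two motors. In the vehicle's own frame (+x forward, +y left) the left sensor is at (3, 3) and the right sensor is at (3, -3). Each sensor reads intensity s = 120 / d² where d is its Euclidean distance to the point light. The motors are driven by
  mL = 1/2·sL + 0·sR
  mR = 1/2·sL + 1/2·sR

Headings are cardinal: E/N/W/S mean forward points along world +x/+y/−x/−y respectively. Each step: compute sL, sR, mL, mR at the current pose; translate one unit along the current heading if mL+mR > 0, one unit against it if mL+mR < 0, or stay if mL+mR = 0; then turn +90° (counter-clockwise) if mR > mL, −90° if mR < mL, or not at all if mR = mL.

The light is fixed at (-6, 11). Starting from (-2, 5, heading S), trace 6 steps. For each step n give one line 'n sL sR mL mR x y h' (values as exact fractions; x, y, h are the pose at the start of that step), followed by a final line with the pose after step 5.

0 12/13 60/41 6/13 636/533 -2 5 S
1 24/13 120/149 12/13 2568/1937 -2 4 E
2 6 3/2 3 15/4 -1 4 N
3 24/17 120/13 12/17 1176/221 -1 5 W
4 12/13 60/41 6/13 636/533 -2 5 S
5 24/13 120/149 12/13 2568/1937 -2 4 E
final -1 4 N

n=0: pose=(-2,5,S); sL=12/13, sR=60/41; mL=6/13, mR=636/533; mL+mR=882/533 → advance +1; mR−mL=30/41 → turn +1·90°
n=1: pose=(-2,4,E); sL=24/13, sR=120/149; mL=12/13, mR=2568/1937; mL+mR=4356/1937 → advance +1; mR−mL=60/149 → turn +1·90°
n=2: pose=(-1,4,N); sL=6, sR=3/2; mL=3, mR=15/4; mL+mR=27/4 → advance +1; mR−mL=3/4 → turn +1·90°
n=3: pose=(-1,5,W); sL=24/17, sR=120/13; mL=12/17, mR=1176/221; mL+mR=1332/221 → advance +1; mR−mL=60/13 → turn +1·90°
n=4: pose=(-2,5,S); sL=12/13, sR=60/41; mL=6/13, mR=636/533; mL+mR=882/533 → advance +1; mR−mL=30/41 → turn +1·90°
n=5: pose=(-2,4,E); sL=24/13, sR=120/149; mL=12/13, mR=2568/1937; mL+mR=4356/1937 → advance +1; mR−mL=60/149 → turn +1·90°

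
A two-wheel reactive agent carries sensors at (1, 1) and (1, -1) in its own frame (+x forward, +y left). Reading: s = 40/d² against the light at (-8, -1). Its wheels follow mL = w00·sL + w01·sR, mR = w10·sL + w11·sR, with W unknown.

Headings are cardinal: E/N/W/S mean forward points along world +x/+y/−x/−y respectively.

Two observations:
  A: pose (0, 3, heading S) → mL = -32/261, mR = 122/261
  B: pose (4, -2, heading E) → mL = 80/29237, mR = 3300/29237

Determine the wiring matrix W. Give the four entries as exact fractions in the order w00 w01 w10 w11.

obs A: pose=(0,3,S) → sL=4/9, sR=20/29, mL=-32/261, mR=122/261
obs B: pose=(4,-2,E) → sL=40/169, sR=40/173, mL=80/29237, mR=3300/29237
sensor matrix S = [[4/9, 20/29], [40/169, 40/173]]; det S = -461440/7630857
solve [mL_A; mL_B] = S·[w00; w01] and [mR_A; mR_B] = S·[w10; w11]:
  w00 = 1/2, w01 = -1/2, w10 = -1/2, w11 = 1

1/2 -1/2 -1/2 1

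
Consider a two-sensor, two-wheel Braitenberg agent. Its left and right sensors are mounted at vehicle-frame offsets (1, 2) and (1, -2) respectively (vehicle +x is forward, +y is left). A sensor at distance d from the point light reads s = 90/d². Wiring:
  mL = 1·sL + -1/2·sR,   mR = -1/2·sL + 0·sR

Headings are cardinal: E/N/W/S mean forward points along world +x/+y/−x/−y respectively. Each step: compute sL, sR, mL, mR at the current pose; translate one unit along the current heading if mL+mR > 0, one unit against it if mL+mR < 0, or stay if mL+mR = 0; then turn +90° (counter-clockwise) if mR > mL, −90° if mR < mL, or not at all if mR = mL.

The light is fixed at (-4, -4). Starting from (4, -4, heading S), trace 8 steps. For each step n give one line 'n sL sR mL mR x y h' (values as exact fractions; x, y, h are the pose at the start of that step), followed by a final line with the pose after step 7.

0 90/101 90/37 -1215/3737 -45/101 4 -4 S
1 9/5 45/29 297/290 -9/10 4 -3 W
2 90/29 18/17 1269/493 -45/29 3 -3 N
3 9/8 45/32 27/64 -9/16 3 -2 E
4 18/13 90/17 -279/221 -9/13 2 -2 S
5 45/37 9/5 117/370 -45/74 2 -1 E
6 90/53 90/13 -1215/689 -45/53 1 -1 S
7 5/4 9/4 1/8 -5/8 1 0 E
final 0 0 S

n=0: pose=(4,-4,S); sL=90/101, sR=90/37; mL=-1215/3737, mR=-45/101; mL+mR=-2880/3737 → advance -1; mR−mL=-450/3737 → turn -1·90°
n=1: pose=(4,-3,W); sL=9/5, sR=45/29; mL=297/290, mR=-9/10; mL+mR=18/145 → advance +1; mR−mL=-279/145 → turn -1·90°
n=2: pose=(3,-3,N); sL=90/29, sR=18/17; mL=1269/493, mR=-45/29; mL+mR=504/493 → advance +1; mR−mL=-2034/493 → turn -1·90°
n=3: pose=(3,-2,E); sL=9/8, sR=45/32; mL=27/64, mR=-9/16; mL+mR=-9/64 → advance -1; mR−mL=-63/64 → turn -1·90°
n=4: pose=(2,-2,S); sL=18/13, sR=90/17; mL=-279/221, mR=-9/13; mL+mR=-432/221 → advance -1; mR−mL=126/221 → turn +1·90°
n=5: pose=(2,-1,E); sL=45/37, sR=9/5; mL=117/370, mR=-45/74; mL+mR=-54/185 → advance -1; mR−mL=-171/185 → turn -1·90°
n=6: pose=(1,-1,S); sL=90/53, sR=90/13; mL=-1215/689, mR=-45/53; mL+mR=-1800/689 → advance -1; mR−mL=630/689 → turn +1·90°
n=7: pose=(1,0,E); sL=5/4, sR=9/4; mL=1/8, mR=-5/8; mL+mR=-1/2 → advance -1; mR−mL=-3/4 → turn -1·90°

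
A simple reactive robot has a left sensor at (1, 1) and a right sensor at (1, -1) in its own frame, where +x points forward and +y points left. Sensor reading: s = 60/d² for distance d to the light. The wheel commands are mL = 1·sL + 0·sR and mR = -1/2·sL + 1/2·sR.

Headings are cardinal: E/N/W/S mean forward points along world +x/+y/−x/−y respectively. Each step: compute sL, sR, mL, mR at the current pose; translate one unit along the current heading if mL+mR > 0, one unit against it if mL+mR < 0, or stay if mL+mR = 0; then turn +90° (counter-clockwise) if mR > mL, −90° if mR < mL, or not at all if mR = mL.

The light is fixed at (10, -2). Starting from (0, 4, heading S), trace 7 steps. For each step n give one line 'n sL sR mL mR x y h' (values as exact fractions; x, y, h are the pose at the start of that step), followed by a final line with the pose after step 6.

0 30/53 30/73 30/53 -300/3869 0 4 S
1 60/137 60/157 60/137 -600/21509 0 3 W
2 1/3 15/34 1/3 11/204 -1 3 N
3 60/149 12/25 60/149 144/3725 -1 4 E
4 30/53 30/73 30/53 -300/3869 0 4 S
5 60/137 60/157 60/137 -600/21509 0 3 W
6 1/3 15/34 1/3 11/204 -1 3 N
final -1 4 E

n=0: pose=(0,4,S); sL=30/53, sR=30/73; mL=30/53, mR=-300/3869; mL+mR=1890/3869 → advance +1; mR−mL=-2490/3869 → turn -1·90°
n=1: pose=(0,3,W); sL=60/137, sR=60/157; mL=60/137, mR=-600/21509; mL+mR=8820/21509 → advance +1; mR−mL=-10020/21509 → turn -1·90°
n=2: pose=(-1,3,N); sL=1/3, sR=15/34; mL=1/3, mR=11/204; mL+mR=79/204 → advance +1; mR−mL=-19/68 → turn -1·90°
n=3: pose=(-1,4,E); sL=60/149, sR=12/25; mL=60/149, mR=144/3725; mL+mR=1644/3725 → advance +1; mR−mL=-1356/3725 → turn -1·90°
n=4: pose=(0,4,S); sL=30/53, sR=30/73; mL=30/53, mR=-300/3869; mL+mR=1890/3869 → advance +1; mR−mL=-2490/3869 → turn -1·90°
n=5: pose=(0,3,W); sL=60/137, sR=60/157; mL=60/137, mR=-600/21509; mL+mR=8820/21509 → advance +1; mR−mL=-10020/21509 → turn -1·90°
n=6: pose=(-1,3,N); sL=1/3, sR=15/34; mL=1/3, mR=11/204; mL+mR=79/204 → advance +1; mR−mL=-19/68 → turn -1·90°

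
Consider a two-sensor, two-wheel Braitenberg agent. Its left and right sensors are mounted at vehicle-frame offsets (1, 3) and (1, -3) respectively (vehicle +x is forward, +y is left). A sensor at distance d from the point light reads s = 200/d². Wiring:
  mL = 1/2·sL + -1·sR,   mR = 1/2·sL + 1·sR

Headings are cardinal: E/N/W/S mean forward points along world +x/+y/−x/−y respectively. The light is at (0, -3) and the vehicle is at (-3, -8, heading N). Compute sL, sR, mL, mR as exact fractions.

50/13 25/2 -275/26 375/26

left sensor world pos  = (-6, -7); dL² = 52
right sensor world pos = (0, -7); dR² = 16
sL = 200/52 = 50/13
sR = 200/16 = 25/2
mL = 1/2·sL + -1·sR = -275/26
mR = 1/2·sL + 1·sR = 375/26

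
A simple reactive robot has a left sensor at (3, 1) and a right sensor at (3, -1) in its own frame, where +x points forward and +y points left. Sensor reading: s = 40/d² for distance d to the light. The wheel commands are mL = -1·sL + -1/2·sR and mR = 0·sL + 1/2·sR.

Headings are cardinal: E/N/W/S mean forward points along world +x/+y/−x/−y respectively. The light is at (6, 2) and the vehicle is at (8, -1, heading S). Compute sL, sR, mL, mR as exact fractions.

8/9 40/37 -476/333 20/37

left sensor world pos  = (9, -4); dL² = 45
right sensor world pos = (7, -4); dR² = 37
sL = 40/45 = 8/9
sR = 40/37 = 40/37
mL = -1·sL + -1/2·sR = -476/333
mR = 0·sL + 1/2·sR = 20/37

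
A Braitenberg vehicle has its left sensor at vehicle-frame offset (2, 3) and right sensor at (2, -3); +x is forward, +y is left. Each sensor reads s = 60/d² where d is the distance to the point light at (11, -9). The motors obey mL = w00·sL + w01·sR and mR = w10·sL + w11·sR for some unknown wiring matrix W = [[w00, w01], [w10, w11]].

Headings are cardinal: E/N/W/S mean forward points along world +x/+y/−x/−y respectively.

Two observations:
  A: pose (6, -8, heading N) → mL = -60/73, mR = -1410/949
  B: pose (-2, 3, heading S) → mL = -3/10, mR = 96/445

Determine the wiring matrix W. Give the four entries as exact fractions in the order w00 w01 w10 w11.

-1 0 1 -1/2

obs A: pose=(6,-8,N) → sL=60/73, sR=60/13, mL=-60/73, mR=-1410/949
obs B: pose=(-2,3,S) → sL=3/10, sR=15/89, mL=-3/10, mR=96/445
sensor matrix S = [[60/73, 60/13], [3/10, 15/89]]; det S = -105246/84461
solve [mL_A; mL_B] = S·[w00; w01] and [mR_A; mR_B] = S·[w10; w11]:
  w00 = -1, w01 = 0, w10 = 1, w11 = -1/2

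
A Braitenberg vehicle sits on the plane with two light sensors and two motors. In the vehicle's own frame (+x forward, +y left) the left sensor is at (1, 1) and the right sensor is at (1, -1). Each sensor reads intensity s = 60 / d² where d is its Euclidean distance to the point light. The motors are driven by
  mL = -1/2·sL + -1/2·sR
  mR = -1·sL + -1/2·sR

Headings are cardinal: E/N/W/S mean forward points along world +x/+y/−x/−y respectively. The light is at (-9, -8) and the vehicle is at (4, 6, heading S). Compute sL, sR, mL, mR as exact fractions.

12/73 60/313 -4068/22849 -5946/22849

left sensor world pos  = (5, 5); dL² = 365
right sensor world pos = (3, 5); dR² = 313
sL = 60/365 = 12/73
sR = 60/313 = 60/313
mL = -1/2·sL + -1/2·sR = -4068/22849
mR = -1·sL + -1/2·sR = -5946/22849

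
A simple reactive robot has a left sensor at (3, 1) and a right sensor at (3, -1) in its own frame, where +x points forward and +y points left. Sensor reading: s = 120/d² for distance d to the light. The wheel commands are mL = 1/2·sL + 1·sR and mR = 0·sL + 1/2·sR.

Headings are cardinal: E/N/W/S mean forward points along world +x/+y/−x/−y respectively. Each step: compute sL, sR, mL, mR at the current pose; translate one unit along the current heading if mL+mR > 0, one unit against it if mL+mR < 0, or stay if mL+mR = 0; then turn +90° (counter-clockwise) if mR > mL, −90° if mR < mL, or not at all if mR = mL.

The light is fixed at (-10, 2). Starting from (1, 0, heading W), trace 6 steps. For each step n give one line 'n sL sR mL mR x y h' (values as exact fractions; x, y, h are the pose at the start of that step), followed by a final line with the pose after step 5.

0 120/73 24/13 2532/949 12/13 1 0 W
1 60/41 60/61 4290/2501 30/61 0 0 N
2 120/169 120/173 30660/29237 60/173 0 1 E
3 3/4 30/29 327/232 15/29 1 1 S
4 120/73 24/13 2532/949 12/13 1 0 W
5 60/41 60/61 4290/2501 30/61 0 0 N
final 0 1 E

n=0: pose=(1,0,W); sL=120/73, sR=24/13; mL=2532/949, mR=12/13; mL+mR=3408/949 → advance +1; mR−mL=-1656/949 → turn -1·90°
n=1: pose=(0,0,N); sL=60/41, sR=60/61; mL=4290/2501, mR=30/61; mL+mR=5520/2501 → advance +1; mR−mL=-3060/2501 → turn -1·90°
n=2: pose=(0,1,E); sL=120/169, sR=120/173; mL=30660/29237, mR=60/173; mL+mR=40800/29237 → advance +1; mR−mL=-20520/29237 → turn -1·90°
n=3: pose=(1,1,S); sL=3/4, sR=30/29; mL=327/232, mR=15/29; mL+mR=447/232 → advance +1; mR−mL=-207/232 → turn -1·90°
n=4: pose=(1,0,W); sL=120/73, sR=24/13; mL=2532/949, mR=12/13; mL+mR=3408/949 → advance +1; mR−mL=-1656/949 → turn -1·90°
n=5: pose=(0,0,N); sL=60/41, sR=60/61; mL=4290/2501, mR=30/61; mL+mR=5520/2501 → advance +1; mR−mL=-3060/2501 → turn -1·90°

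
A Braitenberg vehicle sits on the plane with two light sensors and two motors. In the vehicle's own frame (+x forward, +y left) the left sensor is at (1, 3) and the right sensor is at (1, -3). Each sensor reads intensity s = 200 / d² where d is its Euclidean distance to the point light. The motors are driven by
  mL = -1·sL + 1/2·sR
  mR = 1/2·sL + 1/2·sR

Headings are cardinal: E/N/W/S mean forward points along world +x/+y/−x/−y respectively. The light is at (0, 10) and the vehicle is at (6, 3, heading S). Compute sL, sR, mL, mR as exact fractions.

left sensor world pos  = (9, 2); dL² = 145
right sensor world pos = (3, 2); dR² = 73
sL = 200/145 = 40/29
sR = 200/73 = 200/73
mL = -1·sL + 1/2·sR = -20/2117
mR = 1/2·sL + 1/2·sR = 4360/2117

40/29 200/73 -20/2117 4360/2117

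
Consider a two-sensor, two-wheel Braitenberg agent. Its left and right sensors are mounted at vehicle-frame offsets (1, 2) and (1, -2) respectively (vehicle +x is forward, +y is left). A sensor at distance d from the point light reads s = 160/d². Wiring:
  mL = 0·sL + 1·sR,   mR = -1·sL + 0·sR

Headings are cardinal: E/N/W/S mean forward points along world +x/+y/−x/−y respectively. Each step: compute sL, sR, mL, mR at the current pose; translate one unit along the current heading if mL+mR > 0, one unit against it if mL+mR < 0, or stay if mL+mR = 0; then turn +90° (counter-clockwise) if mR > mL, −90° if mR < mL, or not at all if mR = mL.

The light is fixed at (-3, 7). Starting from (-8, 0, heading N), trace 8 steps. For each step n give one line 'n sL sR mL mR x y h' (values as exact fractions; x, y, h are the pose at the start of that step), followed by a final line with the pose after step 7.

n=0: pose=(-8,0,N); sL=32/17, sR=32/9; mL=32/9, mR=-32/17; mL+mR=256/153 → advance +1; mR−mL=-832/153 → turn -1·90°
n=1: pose=(-8,1,E); sL=5, sR=2; mL=2, mR=-5; mL+mR=-3 → advance -1; mR−mL=-7 → turn -1·90°
n=2: pose=(-9,1,S); sL=32/13, sR=160/113; mL=160/113, mR=-32/13; mL+mR=-1536/1469 → advance -1; mR−mL=-5696/1469 → turn -1·90°
n=3: pose=(-9,2,W); sL=80/49, sR=80/29; mL=80/29, mR=-80/49; mL+mR=1600/1421 → advance +1; mR−mL=-6240/1421 → turn -1·90°
n=4: pose=(-10,2,N); sL=160/97, sR=160/41; mL=160/41, mR=-160/97; mL+mR=8960/3977 → advance +1; mR−mL=-22080/3977 → turn -1·90°
n=5: pose=(-10,3,E); sL=4, sR=20/9; mL=20/9, mR=-4; mL+mR=-16/9 → advance -1; mR−mL=-56/9 → turn -1·90°
n=6: pose=(-11,3,S); sL=160/61, sR=32/25; mL=32/25, mR=-160/61; mL+mR=-2048/1525 → advance -1; mR−mL=-5952/1525 → turn -1·90°
n=7: pose=(-11,4,W); sL=80/53, sR=80/41; mL=80/41, mR=-80/53; mL+mR=960/2173 → advance +1; mR−mL=-7520/2173 → turn -1·90°

0 32/17 32/9 32/9 -32/17 -8 0 N
1 5 2 2 -5 -8 1 E
2 32/13 160/113 160/113 -32/13 -9 1 S
3 80/49 80/29 80/29 -80/49 -9 2 W
4 160/97 160/41 160/41 -160/97 -10 2 N
5 4 20/9 20/9 -4 -10 3 E
6 160/61 32/25 32/25 -160/61 -11 3 S
7 80/53 80/41 80/41 -80/53 -11 4 W
final -12 4 N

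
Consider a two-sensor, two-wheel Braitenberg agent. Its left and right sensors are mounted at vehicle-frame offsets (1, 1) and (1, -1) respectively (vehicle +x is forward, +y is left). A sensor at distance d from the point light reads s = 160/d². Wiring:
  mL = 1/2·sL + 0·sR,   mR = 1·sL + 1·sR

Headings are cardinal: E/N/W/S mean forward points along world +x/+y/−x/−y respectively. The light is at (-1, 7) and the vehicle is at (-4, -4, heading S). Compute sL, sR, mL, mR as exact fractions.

left sensor world pos  = (-3, -5); dL² = 148
right sensor world pos = (-5, -5); dR² = 160
sL = 160/148 = 40/37
sR = 160/160 = 1
mL = 1/2·sL + 0·sR = 20/37
mR = 1·sL + 1·sR = 77/37

40/37 1 20/37 77/37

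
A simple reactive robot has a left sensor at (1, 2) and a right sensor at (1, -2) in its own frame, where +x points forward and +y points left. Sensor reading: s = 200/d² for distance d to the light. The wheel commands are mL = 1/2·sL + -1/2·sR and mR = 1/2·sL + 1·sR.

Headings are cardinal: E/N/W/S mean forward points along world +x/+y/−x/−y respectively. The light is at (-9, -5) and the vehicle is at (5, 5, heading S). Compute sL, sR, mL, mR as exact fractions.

left sensor world pos  = (7, 4); dL² = 337
right sensor world pos = (3, 4); dR² = 225
sL = 200/337 = 200/337
sR = 200/225 = 8/9
mL = 1/2·sL + -1/2·sR = -448/3033
mR = 1/2·sL + 1·sR = 3596/3033

200/337 8/9 -448/3033 3596/3033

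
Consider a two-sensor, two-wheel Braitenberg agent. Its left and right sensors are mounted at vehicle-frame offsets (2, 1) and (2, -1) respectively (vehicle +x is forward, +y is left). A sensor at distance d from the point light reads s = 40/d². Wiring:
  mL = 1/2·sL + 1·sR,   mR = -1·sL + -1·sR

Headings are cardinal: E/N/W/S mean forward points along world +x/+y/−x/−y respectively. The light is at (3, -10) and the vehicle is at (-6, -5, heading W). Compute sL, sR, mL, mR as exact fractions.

left sensor world pos  = (-8, -6); dL² = 137
right sensor world pos = (-8, -4); dR² = 157
sL = 40/137 = 40/137
sR = 40/157 = 40/157
mL = 1/2·sL + 1·sR = 8620/21509
mR = -1·sL + -1·sR = -11760/21509

40/137 40/157 8620/21509 -11760/21509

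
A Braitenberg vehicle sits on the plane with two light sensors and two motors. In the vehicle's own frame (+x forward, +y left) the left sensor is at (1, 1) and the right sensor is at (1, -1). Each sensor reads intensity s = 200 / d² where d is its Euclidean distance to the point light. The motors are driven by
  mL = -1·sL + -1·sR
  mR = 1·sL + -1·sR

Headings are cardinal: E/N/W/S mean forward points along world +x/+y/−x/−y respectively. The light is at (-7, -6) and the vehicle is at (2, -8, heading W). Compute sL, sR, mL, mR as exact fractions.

left sensor world pos  = (1, -9); dL² = 73
right sensor world pos = (1, -7); dR² = 65
sL = 200/73 = 200/73
sR = 200/65 = 40/13
mL = -1·sL + -1·sR = -5520/949
mR = 1·sL + -1·sR = -320/949

200/73 40/13 -5520/949 -320/949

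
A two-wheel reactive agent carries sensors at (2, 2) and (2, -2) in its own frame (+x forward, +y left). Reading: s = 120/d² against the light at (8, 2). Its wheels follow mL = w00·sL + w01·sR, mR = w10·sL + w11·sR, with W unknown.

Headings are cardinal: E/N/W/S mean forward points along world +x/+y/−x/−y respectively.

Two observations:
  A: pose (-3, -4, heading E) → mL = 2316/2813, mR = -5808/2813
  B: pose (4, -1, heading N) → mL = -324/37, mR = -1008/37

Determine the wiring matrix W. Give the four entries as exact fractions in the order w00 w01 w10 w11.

1 -1/2 -1 -1

obs A: pose=(-3,-4,E) → sL=120/97, sR=24/29, mL=2316/2813, mR=-5808/2813
obs B: pose=(4,-1,N) → sL=120/37, sR=24, mL=-324/37, mR=-1008/37
sensor matrix S = [[120/97, 24/29], [120/37, 24]]; det S = 2810880/104081
solve [mL_A; mL_B] = S·[w00; w01] and [mR_A; mR_B] = S·[w10; w11]:
  w00 = 1, w01 = -1/2, w10 = -1, w11 = -1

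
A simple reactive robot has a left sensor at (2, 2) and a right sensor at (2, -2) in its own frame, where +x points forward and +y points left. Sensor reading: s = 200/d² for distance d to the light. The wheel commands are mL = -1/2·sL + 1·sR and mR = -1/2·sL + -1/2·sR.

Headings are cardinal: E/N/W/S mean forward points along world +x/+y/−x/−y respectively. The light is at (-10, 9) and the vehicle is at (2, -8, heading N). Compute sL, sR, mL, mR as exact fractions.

8/13 200/421 916/5473 -2984/5473

left sensor world pos  = (0, -6); dL² = 325
right sensor world pos = (4, -6); dR² = 421
sL = 200/325 = 8/13
sR = 200/421 = 200/421
mL = -1/2·sL + 1·sR = 916/5473
mR = -1/2·sL + -1/2·sR = -2984/5473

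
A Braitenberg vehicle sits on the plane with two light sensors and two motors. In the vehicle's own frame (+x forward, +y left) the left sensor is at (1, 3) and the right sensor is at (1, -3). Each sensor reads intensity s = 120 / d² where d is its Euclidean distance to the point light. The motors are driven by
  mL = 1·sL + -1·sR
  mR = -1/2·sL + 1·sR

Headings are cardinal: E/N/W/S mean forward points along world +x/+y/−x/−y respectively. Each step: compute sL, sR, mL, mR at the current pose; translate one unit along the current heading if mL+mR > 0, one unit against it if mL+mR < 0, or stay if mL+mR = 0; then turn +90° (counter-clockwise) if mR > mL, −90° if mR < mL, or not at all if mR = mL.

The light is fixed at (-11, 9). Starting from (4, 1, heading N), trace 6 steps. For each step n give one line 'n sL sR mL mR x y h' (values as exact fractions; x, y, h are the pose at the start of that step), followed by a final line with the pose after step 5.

n=0: pose=(4,1,N); sL=120/193, sR=120/373; mL=21600/71989, mR=780/71989; mL+mR=60/193 → advance +1; mR−mL=-20820/71989 → turn -1·90°
n=1: pose=(4,2,E); sL=15/34, sR=30/89; mL=315/3026, mR=705/6052; mL+mR=15/68 → advance +1; mR−mL=75/6052 → turn +1·90°
n=2: pose=(5,2,N); sL=24/41, sR=120/397; mL=4608/16277, mR=156/16277; mL+mR=12/41 → advance +1; mR−mL=-4452/16277 → turn -1·90°
n=3: pose=(5,3,E); sL=60/149, sR=12/37; mL=432/5513, mR=678/5513; mL+mR=30/149 → advance +1; mR−mL=246/5513 → turn +1·90°
n=4: pose=(6,3,N); sL=120/221, sR=24/85; mL=288/1105, mR=12/1105; mL+mR=60/221 → advance +1; mR−mL=-276/1105 → turn -1·90°
n=5: pose=(6,4,E); sL=15/41, sR=30/97; mL=225/3977, mR=1005/7954; mL+mR=15/82 → advance +1; mR−mL=555/7954 → turn +1·90°

0 120/193 120/373 21600/71989 780/71989 4 1 N
1 15/34 30/89 315/3026 705/6052 4 2 E
2 24/41 120/397 4608/16277 156/16277 5 2 N
3 60/149 12/37 432/5513 678/5513 5 3 E
4 120/221 24/85 288/1105 12/1105 6 3 N
5 15/41 30/97 225/3977 1005/7954 6 4 E
final 7 4 N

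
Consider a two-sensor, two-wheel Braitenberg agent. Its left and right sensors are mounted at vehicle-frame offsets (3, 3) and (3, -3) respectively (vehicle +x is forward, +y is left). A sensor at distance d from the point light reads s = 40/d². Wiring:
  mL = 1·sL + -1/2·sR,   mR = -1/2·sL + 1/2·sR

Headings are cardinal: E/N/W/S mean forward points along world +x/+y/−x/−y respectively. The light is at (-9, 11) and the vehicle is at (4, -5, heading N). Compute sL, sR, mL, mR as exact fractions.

left sensor world pos  = (1, -2); dL² = 269
right sensor world pos = (7, -2); dR² = 425
sL = 40/269 = 40/269
sR = 40/425 = 8/85
mL = 1·sL + -1/2·sR = 2324/22865
mR = -1/2·sL + 1/2·sR = -624/22865

40/269 8/85 2324/22865 -624/22865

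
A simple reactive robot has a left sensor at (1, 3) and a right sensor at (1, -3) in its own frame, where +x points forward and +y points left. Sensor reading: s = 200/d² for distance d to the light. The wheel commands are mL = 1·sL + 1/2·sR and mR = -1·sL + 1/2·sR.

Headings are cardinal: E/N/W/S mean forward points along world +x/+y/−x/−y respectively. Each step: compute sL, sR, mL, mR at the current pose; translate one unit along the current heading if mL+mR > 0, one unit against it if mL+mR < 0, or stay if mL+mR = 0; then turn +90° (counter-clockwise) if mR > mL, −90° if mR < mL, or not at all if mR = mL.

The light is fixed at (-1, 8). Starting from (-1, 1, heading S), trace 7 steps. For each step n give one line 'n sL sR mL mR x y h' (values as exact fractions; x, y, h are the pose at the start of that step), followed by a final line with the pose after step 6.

n=0: pose=(-1,1,S); sL=200/73, sR=200/73; mL=300/73, mR=-100/73; mL+mR=200/73 → advance +1; mR−mL=-400/73 → turn -1·90°
n=1: pose=(-1,0,W); sL=100/61, sR=100/13; mL=4350/793, mR=1750/793; mL+mR=100/13 → advance +1; mR−mL=-200/61 → turn -1·90°
n=2: pose=(-2,0,N); sL=40/13, sR=200/53; mL=3420/689, mR=-820/689; mL+mR=200/53 → advance +1; mR−mL=-80/13 → turn -1·90°
n=3: pose=(-2,1,E); sL=25/2, sR=2; mL=27/2, mR=-23/2; mL+mR=2 → advance +1; mR−mL=-25 → turn -1·90°
n=4: pose=(-1,1,S); sL=200/73, sR=200/73; mL=300/73, mR=-100/73; mL+mR=200/73 → advance +1; mR−mL=-400/73 → turn -1·90°
n=5: pose=(-1,0,W); sL=100/61, sR=100/13; mL=4350/793, mR=1750/793; mL+mR=100/13 → advance +1; mR−mL=-200/61 → turn -1·90°
n=6: pose=(-2,0,N); sL=40/13, sR=200/53; mL=3420/689, mR=-820/689; mL+mR=200/53 → advance +1; mR−mL=-80/13 → turn -1·90°

0 200/73 200/73 300/73 -100/73 -1 1 S
1 100/61 100/13 4350/793 1750/793 -1 0 W
2 40/13 200/53 3420/689 -820/689 -2 0 N
3 25/2 2 27/2 -23/2 -2 1 E
4 200/73 200/73 300/73 -100/73 -1 1 S
5 100/61 100/13 4350/793 1750/793 -1 0 W
6 40/13 200/53 3420/689 -820/689 -2 0 N
final -2 1 E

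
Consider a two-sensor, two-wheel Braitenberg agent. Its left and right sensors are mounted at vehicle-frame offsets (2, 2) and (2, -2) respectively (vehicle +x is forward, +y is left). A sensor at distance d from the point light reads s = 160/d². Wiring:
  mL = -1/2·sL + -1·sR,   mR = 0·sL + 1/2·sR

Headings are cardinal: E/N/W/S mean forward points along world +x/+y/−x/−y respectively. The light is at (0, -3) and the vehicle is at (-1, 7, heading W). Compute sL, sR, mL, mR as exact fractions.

left sensor world pos  = (-3, 5); dL² = 73
right sensor world pos = (-3, 9); dR² = 153
sL = 160/73 = 160/73
sR = 160/153 = 160/153
mL = -1/2·sL + -1·sR = -23920/11169
mR = 0·sL + 1/2·sR = 80/153

160/73 160/153 -23920/11169 80/153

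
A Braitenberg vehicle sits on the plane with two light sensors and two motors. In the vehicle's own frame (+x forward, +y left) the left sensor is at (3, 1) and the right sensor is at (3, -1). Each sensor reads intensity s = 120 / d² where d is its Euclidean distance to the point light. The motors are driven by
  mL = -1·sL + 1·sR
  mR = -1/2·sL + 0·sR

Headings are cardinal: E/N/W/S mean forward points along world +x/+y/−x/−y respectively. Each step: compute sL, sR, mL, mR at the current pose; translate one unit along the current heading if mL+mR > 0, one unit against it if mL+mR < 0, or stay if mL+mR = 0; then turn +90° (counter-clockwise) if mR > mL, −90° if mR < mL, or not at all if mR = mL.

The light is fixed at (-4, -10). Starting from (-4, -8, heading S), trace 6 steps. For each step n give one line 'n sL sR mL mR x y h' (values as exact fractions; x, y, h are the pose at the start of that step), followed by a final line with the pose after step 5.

0 60 60 0 -30 -4 -8 S
1 120/13 24/5 -288/65 -60/13 -4 -7 W
2 10/3 3 -1/3 -5/3 -3 -7 N
3 24/5 120/17 192/85 -12/5 -3 -8 E
4 60 60 0 -30 -4 -8 S
5 120/13 24/5 -288/65 -60/13 -4 -7 W
final -3 -7 N

n=0: pose=(-4,-8,S); sL=60, sR=60; mL=0, mR=-30; mL+mR=-30 → advance -1; mR−mL=-30 → turn -1·90°
n=1: pose=(-4,-7,W); sL=120/13, sR=24/5; mL=-288/65, mR=-60/13; mL+mR=-588/65 → advance -1; mR−mL=-12/65 → turn -1·90°
n=2: pose=(-3,-7,N); sL=10/3, sR=3; mL=-1/3, mR=-5/3; mL+mR=-2 → advance -1; mR−mL=-4/3 → turn -1·90°
n=3: pose=(-3,-8,E); sL=24/5, sR=120/17; mL=192/85, mR=-12/5; mL+mR=-12/85 → advance -1; mR−mL=-396/85 → turn -1·90°
n=4: pose=(-4,-8,S); sL=60, sR=60; mL=0, mR=-30; mL+mR=-30 → advance -1; mR−mL=-30 → turn -1·90°
n=5: pose=(-4,-7,W); sL=120/13, sR=24/5; mL=-288/65, mR=-60/13; mL+mR=-588/65 → advance -1; mR−mL=-12/65 → turn -1·90°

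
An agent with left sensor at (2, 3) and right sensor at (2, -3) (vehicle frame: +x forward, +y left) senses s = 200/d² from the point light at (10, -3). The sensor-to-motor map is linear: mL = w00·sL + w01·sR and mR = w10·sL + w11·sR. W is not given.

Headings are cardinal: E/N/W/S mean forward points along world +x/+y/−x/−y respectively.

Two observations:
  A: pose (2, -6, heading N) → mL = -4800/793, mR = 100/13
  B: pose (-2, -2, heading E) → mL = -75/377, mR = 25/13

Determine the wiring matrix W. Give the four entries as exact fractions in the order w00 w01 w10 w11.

obs A: pose=(2,-6,N) → sL=100/61, sR=100/13, mL=-4800/793, mR=100/13
obs B: pose=(-2,-2,E) → sL=50/29, sR=25/13, mL=-75/377, mR=25/13
sensor matrix S = [[100/61, 100/13], [50/29, 25/13]]; det S = -232500/22997
solve [mL_A; mL_B] = S·[w00; w01] and [mR_A; mR_B] = S·[w10; w11]:
  w00 = 1, w01 = -1, w10 = 0, w11 = 1

1 -1 0 1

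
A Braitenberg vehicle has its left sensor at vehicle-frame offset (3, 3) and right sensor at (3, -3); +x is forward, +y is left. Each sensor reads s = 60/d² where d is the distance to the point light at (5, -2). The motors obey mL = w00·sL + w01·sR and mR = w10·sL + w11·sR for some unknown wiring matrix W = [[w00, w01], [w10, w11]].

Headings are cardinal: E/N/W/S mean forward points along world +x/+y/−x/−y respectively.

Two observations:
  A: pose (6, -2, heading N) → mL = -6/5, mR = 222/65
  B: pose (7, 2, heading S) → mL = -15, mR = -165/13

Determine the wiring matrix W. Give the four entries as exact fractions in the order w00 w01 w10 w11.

0 -1/2 1 -1/2

obs A: pose=(6,-2,N) → sL=60/13, sR=12/5, mL=-6/5, mR=222/65
obs B: pose=(7,2,S) → sL=30/13, sR=30, mL=-15, mR=-165/13
sensor matrix S = [[60/13, 12/5], [30/13, 30]]; det S = 1728/13
solve [mL_A; mL_B] = S·[w00; w01] and [mR_A; mR_B] = S·[w10; w11]:
  w00 = 0, w01 = -1/2, w10 = 1, w11 = -1/2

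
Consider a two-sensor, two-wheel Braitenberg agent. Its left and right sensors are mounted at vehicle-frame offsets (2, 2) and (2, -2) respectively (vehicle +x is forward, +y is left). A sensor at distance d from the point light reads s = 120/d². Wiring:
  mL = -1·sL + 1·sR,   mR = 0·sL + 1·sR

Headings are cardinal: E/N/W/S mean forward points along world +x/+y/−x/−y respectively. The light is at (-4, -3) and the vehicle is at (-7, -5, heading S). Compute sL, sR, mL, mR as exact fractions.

left sensor world pos  = (-5, -7); dL² = 17
right sensor world pos = (-9, -7); dR² = 41
sL = 120/17 = 120/17
sR = 120/41 = 120/41
mL = -1·sL + 1·sR = -2880/697
mR = 0·sL + 1·sR = 120/41

120/17 120/41 -2880/697 120/41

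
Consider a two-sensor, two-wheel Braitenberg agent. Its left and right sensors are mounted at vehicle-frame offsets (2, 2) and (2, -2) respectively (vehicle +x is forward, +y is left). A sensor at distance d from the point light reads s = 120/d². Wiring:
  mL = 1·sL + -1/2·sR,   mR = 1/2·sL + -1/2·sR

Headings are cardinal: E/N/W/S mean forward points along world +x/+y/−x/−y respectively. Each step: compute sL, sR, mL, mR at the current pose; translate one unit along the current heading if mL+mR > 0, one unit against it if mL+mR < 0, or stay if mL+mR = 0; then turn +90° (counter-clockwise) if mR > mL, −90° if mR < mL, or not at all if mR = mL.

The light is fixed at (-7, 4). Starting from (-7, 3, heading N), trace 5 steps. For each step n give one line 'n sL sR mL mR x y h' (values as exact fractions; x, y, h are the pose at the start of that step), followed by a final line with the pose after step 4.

n=0: pose=(-7,3,N); sL=24, sR=24; mL=12, mR=0; mL+mR=12 → advance +1; mR−mL=-12 → turn -1·90°
n=1: pose=(-7,4,E); sL=15, sR=15; mL=15/2, mR=0; mL+mR=15/2 → advance +1; mR−mL=-15/2 → turn -1·90°
n=2: pose=(-6,4,S); sL=120/13, sR=24; mL=-36/13, mR=-96/13; mL+mR=-132/13 → advance -1; mR−mL=-60/13 → turn -1·90°
n=3: pose=(-6,5,W); sL=60, sR=12; mL=54, mR=24; mL+mR=78 → advance +1; mR−mL=-30 → turn -1·90°
n=4: pose=(-7,5,N); sL=120/13, sR=120/13; mL=60/13, mR=0; mL+mR=60/13 → advance +1; mR−mL=-60/13 → turn -1·90°

0 24 24 12 0 -7 3 N
1 15 15 15/2 0 -7 4 E
2 120/13 24 -36/13 -96/13 -6 4 S
3 60 12 54 24 -6 5 W
4 120/13 120/13 60/13 0 -7 5 N
final -7 6 E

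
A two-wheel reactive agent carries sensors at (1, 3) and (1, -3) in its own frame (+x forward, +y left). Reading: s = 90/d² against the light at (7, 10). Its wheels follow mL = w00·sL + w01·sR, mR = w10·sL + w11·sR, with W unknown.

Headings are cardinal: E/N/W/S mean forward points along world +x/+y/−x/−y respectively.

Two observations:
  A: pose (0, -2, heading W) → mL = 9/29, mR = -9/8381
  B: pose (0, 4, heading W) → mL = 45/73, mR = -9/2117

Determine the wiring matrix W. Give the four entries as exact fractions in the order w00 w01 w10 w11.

0 1/2 -1 1/2

obs A: pose=(0,-2,W) → sL=90/289, sR=18/29, mL=9/29, mR=-9/8381
obs B: pose=(0,4,W) → sL=18/29, sR=90/73, mL=45/73, mR=-9/2117
sensor matrix S = [[90/289, 18/29], [18/29, 90/73]]; det S = -23328/17742577
solve [mL_A; mL_B] = S·[w00; w01] and [mR_A; mR_B] = S·[w10; w11]:
  w00 = 0, w01 = 1/2, w10 = -1, w11 = 1/2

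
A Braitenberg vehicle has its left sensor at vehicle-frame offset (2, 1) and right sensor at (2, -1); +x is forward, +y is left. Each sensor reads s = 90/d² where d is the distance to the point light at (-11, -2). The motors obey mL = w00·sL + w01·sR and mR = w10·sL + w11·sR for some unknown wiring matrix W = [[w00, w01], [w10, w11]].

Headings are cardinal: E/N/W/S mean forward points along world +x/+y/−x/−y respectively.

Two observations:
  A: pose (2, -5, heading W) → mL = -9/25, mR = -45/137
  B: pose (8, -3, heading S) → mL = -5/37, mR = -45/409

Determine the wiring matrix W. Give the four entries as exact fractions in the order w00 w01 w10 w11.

0 -1/2 -1/2 0

obs A: pose=(2,-5,W) → sL=90/137, sR=18/25, mL=-9/25, mR=-45/137
obs B: pose=(8,-3,S) → sL=90/409, sR=10/37, mL=-5/37, mR=-45/409
sensor matrix S = [[90/137, 18/25], [90/409, 10/37]]; det S = 198144/10366105
solve [mL_A; mL_B] = S·[w00; w01] and [mR_A; mR_B] = S·[w10; w11]:
  w00 = 0, w01 = -1/2, w10 = -1/2, w11 = 0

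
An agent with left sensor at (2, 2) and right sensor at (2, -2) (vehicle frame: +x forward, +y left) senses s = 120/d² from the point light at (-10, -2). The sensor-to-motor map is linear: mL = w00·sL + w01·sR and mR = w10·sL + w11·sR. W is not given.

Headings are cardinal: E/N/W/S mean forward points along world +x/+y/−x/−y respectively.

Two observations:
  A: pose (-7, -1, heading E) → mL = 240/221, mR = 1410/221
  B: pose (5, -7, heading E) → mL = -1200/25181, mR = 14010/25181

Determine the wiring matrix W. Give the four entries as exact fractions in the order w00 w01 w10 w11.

obs A: pose=(-7,-1,E) → sL=60/17, sR=60/13, mL=240/221, mR=1410/221
obs B: pose=(5,-7,E) → sL=60/149, sR=60/169, mL=-1200/25181, mR=14010/25181
sensor matrix S = [[60/17, 60/13], [60/149, 60/169]]; det S = -259200/428077
solve [mL_A; mL_B] = S·[w00; w01] and [mR_A; mR_B] = S·[w10; w11]:
  w00 = -1, w01 = 1, w10 = 1/2, w11 = 1

-1 1 1/2 1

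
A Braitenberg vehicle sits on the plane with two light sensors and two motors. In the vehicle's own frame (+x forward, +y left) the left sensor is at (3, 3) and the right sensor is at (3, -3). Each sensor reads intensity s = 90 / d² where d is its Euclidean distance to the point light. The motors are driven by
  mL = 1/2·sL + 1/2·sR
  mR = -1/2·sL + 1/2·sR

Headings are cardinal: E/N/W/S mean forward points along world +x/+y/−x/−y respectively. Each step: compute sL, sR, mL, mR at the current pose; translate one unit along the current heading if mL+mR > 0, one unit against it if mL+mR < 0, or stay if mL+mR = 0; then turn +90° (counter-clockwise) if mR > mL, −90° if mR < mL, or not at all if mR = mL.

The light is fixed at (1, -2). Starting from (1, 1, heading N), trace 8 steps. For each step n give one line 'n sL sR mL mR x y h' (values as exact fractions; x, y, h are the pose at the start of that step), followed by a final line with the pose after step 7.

n=0: pose=(1,1,N); sL=2, sR=2; mL=2, mR=0; mL+mR=2 → advance +1; mR−mL=-2 → turn -1·90°
n=1: pose=(1,2,E); sL=45/29, sR=9; mL=153/29, mR=108/29; mL+mR=9 → advance +1; mR−mL=-45/29 → turn -1·90°
n=2: pose=(2,2,S); sL=90/17, sR=18; mL=198/17, mR=108/17; mL+mR=18 → advance +1; mR−mL=-90/17 → turn -1·90°
n=3: pose=(2,1,W); sL=45/2, sR=9/4; mL=99/8, mR=-81/8; mL+mR=9/4 → advance +1; mR−mL=-45/2 → turn -1·90°
n=4: pose=(1,1,N); sL=2, sR=2; mL=2, mR=0; mL+mR=2 → advance +1; mR−mL=-2 → turn -1·90°
n=5: pose=(1,2,E); sL=45/29, sR=9; mL=153/29, mR=108/29; mL+mR=9 → advance +1; mR−mL=-45/29 → turn -1·90°
n=6: pose=(2,2,S); sL=90/17, sR=18; mL=198/17, mR=108/17; mL+mR=18 → advance +1; mR−mL=-90/17 → turn -1·90°
n=7: pose=(2,1,W); sL=45/2, sR=9/4; mL=99/8, mR=-81/8; mL+mR=9/4 → advance +1; mR−mL=-45/2 → turn -1·90°

0 2 2 2 0 1 1 N
1 45/29 9 153/29 108/29 1 2 E
2 90/17 18 198/17 108/17 2 2 S
3 45/2 9/4 99/8 -81/8 2 1 W
4 2 2 2 0 1 1 N
5 45/29 9 153/29 108/29 1 2 E
6 90/17 18 198/17 108/17 2 2 S
7 45/2 9/4 99/8 -81/8 2 1 W
final 1 1 N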